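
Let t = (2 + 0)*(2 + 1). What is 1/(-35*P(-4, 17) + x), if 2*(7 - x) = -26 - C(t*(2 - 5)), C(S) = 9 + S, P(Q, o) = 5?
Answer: -2/319 ≈ -0.0062696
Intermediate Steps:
t = 6 (t = 2*3 = 6)
x = 31/2 (x = 7 - (-26 - (9 + 6*(2 - 5)))/2 = 7 - (-26 - (9 + 6*(-3)))/2 = 7 - (-26 - (9 - 18))/2 = 7 - (-26 - 1*(-9))/2 = 7 - (-26 + 9)/2 = 7 - ½*(-17) = 7 + 17/2 = 31/2 ≈ 15.500)
1/(-35*P(-4, 17) + x) = 1/(-35*5 + 31/2) = 1/(-175 + 31/2) = 1/(-319/2) = -2/319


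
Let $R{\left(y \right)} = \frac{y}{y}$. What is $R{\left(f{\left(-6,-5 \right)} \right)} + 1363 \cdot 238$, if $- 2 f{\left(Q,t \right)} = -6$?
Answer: $324395$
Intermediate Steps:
$f{\left(Q,t \right)} = 3$ ($f{\left(Q,t \right)} = \left(- \frac{1}{2}\right) \left(-6\right) = 3$)
$R{\left(y \right)} = 1$
$R{\left(f{\left(-6,-5 \right)} \right)} + 1363 \cdot 238 = 1 + 1363 \cdot 238 = 1 + 324394 = 324395$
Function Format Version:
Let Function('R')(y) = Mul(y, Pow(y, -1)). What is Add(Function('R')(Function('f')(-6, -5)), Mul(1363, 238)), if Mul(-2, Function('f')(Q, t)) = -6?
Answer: 324395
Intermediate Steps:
Function('f')(Q, t) = 3 (Function('f')(Q, t) = Mul(Rational(-1, 2), -6) = 3)
Function('R')(y) = 1
Add(Function('R')(Function('f')(-6, -5)), Mul(1363, 238)) = Add(1, Mul(1363, 238)) = Add(1, 324394) = 324395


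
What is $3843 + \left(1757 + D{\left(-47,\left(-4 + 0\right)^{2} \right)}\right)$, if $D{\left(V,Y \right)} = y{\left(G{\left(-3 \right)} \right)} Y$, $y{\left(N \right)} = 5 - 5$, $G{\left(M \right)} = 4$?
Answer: $5600$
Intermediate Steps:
$y{\left(N \right)} = 0$
$D{\left(V,Y \right)} = 0$ ($D{\left(V,Y \right)} = 0 Y = 0$)
$3843 + \left(1757 + D{\left(-47,\left(-4 + 0\right)^{2} \right)}\right) = 3843 + \left(1757 + 0\right) = 3843 + 1757 = 5600$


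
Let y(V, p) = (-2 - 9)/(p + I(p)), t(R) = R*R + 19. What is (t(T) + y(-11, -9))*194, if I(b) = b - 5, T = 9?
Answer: 448334/23 ≈ 19493.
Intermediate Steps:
t(R) = 19 + R² (t(R) = R² + 19 = 19 + R²)
I(b) = -5 + b
y(V, p) = -11/(-5 + 2*p) (y(V, p) = (-2 - 9)/(p + (-5 + p)) = -11/(-5 + 2*p))
(t(T) + y(-11, -9))*194 = ((19 + 9²) - 11/(-5 + 2*(-9)))*194 = ((19 + 81) - 11/(-5 - 18))*194 = (100 - 11/(-23))*194 = (100 - 11*(-1/23))*194 = (100 + 11/23)*194 = (2311/23)*194 = 448334/23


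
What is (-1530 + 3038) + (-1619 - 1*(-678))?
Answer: 567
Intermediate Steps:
(-1530 + 3038) + (-1619 - 1*(-678)) = 1508 + (-1619 + 678) = 1508 - 941 = 567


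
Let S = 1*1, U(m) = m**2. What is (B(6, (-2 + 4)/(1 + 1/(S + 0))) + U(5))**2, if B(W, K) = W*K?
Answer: 961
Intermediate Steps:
S = 1
B(W, K) = K*W
(B(6, (-2 + 4)/(1 + 1/(S + 0))) + U(5))**2 = (((-2 + 4)/(1 + 1/(1 + 0)))*6 + 5**2)**2 = ((2/(1 + 1/1))*6 + 25)**2 = ((2/(1 + 1))*6 + 25)**2 = ((2/2)*6 + 25)**2 = ((2*(1/2))*6 + 25)**2 = (1*6 + 25)**2 = (6 + 25)**2 = 31**2 = 961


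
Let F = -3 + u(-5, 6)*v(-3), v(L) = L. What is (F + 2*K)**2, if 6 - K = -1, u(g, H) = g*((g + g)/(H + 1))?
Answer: 5329/49 ≈ 108.76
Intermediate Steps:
u(g, H) = 2*g**2/(1 + H) (u(g, H) = g*((2*g)/(1 + H)) = g*(2*g/(1 + H)) = 2*g**2/(1 + H))
F = -171/7 (F = -3 + (2*(-5)**2/(1 + 6))*(-3) = -3 + (2*25/7)*(-3) = -3 + (2*25*(1/7))*(-3) = -3 + (50/7)*(-3) = -3 - 150/7 = -171/7 ≈ -24.429)
K = 7 (K = 6 - 1*(-1) = 6 + 1 = 7)
(F + 2*K)**2 = (-171/7 + 2*7)**2 = (-171/7 + 14)**2 = (-73/7)**2 = 5329/49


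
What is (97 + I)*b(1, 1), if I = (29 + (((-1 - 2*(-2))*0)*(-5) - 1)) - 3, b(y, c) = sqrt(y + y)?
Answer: 122*sqrt(2) ≈ 172.53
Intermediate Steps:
b(y, c) = sqrt(2)*sqrt(y) (b(y, c) = sqrt(2*y) = sqrt(2)*sqrt(y))
I = 25 (I = (29 + (((-1 + 4)*0)*(-5) - 1)) - 3 = (29 + ((3*0)*(-5) - 1)) - 3 = (29 + (0*(-5) - 1)) - 3 = (29 + (0 - 1)) - 3 = (29 - 1) - 3 = 28 - 3 = 25)
(97 + I)*b(1, 1) = (97 + 25)*(sqrt(2)*sqrt(1)) = 122*(sqrt(2)*1) = 122*sqrt(2)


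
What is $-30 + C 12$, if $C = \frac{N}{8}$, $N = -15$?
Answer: $- \frac{105}{2} \approx -52.5$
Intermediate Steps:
$C = - \frac{15}{8} \approx -1.875$
$-30 + C 12 = -30 - \frac{45}{2} = - \frac{105}{2}$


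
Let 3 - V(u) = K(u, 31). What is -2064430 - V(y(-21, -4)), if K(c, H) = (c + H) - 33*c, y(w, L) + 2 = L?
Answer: -2064210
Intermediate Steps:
y(w, L) = -2 + L
K(c, H) = H - 32*c (K(c, H) = (H + c) - 33*c = H - 32*c)
V(u) = -28 + 32*u (V(u) = 3 - (31 - 32*u) = 3 + (-31 + 32*u) = -28 + 32*u)
-2064430 - V(y(-21, -4)) = -2064430 - (-28 + 32*(-2 - 4)) = -2064430 - (-28 + 32*(-6)) = -2064430 - (-28 - 192) = -2064430 - 1*(-220) = -2064430 + 220 = -2064210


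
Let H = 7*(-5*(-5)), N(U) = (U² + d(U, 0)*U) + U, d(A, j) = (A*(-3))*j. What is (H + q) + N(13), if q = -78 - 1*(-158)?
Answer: 437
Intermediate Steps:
d(A, j) = -3*A*j (d(A, j) = (-3*A)*j = -3*A*j)
N(U) = U + U² (N(U) = (U² + (-3*U*0)*U) + U = (U² + 0*U) + U = (U² + 0) + U = U² + U = U + U²)
H = 175 (H = 7*25 = 175)
q = 80 (q = -78 + 158 = 80)
(H + q) + N(13) = (175 + 80) + 13*(1 + 13) = 255 + 13*14 = 255 + 182 = 437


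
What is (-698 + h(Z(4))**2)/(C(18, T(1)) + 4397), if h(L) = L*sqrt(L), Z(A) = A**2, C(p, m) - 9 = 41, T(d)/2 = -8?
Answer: 3398/4447 ≈ 0.76411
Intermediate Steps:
T(d) = -16 (T(d) = 2*(-8) = -16)
C(p, m) = 50 (C(p, m) = 9 + 41 = 50)
h(L) = L**(3/2)
(-698 + h(Z(4))**2)/(C(18, T(1)) + 4397) = (-698 + ((4**2)**(3/2))**2)/(50 + 4397) = (-698 + (16**(3/2))**2)/4447 = (-698 + 64**2)*(1/4447) = (-698 + 4096)*(1/4447) = 3398*(1/4447) = 3398/4447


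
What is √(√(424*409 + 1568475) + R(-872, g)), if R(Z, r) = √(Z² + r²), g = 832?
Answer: √(√1741891 + 8*√22697) ≈ 50.250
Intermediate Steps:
√(√(424*409 + 1568475) + R(-872, g)) = √(√(424*409 + 1568475) + √((-872)² + 832²)) = √(√(173416 + 1568475) + √(760384 + 692224)) = √(√1741891 + √1452608) = √(√1741891 + 8*√22697)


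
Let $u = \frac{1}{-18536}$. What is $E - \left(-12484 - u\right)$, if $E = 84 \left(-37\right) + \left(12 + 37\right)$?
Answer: $\frac{174701799}{18536} \approx 9425.0$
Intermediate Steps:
$E = -3059$ ($E = -3108 + 49 = -3059$)
$u = - \frac{1}{18536} \approx -5.3949 \cdot 10^{-5}$
$E - \left(-12484 - u\right) = -3059 - \left(-12484 - - \frac{1}{18536}\right) = -3059 - \left(-12484 + \frac{1}{18536}\right) = -3059 - - \frac{231403423}{18536} = -3059 + \frac{231403423}{18536} = \frac{174701799}{18536}$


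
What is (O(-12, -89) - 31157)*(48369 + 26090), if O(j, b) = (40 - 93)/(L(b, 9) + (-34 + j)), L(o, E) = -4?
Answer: -115992006823/50 ≈ -2.3198e+9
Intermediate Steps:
O(j, b) = -53/(-38 + j) (O(j, b) = (40 - 93)/(-4 + (-34 + j)) = -53/(-38 + j))
(O(-12, -89) - 31157)*(48369 + 26090) = (-53/(-38 - 12) - 31157)*(48369 + 26090) = (-53/(-50) - 31157)*74459 = (-53*(-1/50) - 31157)*74459 = (53/50 - 31157)*74459 = -1557797/50*74459 = -115992006823/50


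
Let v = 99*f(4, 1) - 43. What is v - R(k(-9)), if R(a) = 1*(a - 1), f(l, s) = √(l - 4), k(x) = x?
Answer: -33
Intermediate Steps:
f(l, s) = √(-4 + l)
v = -43 (v = 99*√(-4 + 4) - 43 = 99*√0 - 43 = 99*0 - 43 = 0 - 43 = -43)
R(a) = -1 + a (R(a) = 1*(-1 + a) = -1 + a)
v - R(k(-9)) = -43 - (-1 - 9) = -43 - 1*(-10) = -43 + 10 = -33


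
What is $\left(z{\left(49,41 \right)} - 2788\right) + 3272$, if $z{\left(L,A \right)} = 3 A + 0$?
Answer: $607$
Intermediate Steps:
$z{\left(L,A \right)} = 3 A$
$\left(z{\left(49,41 \right)} - 2788\right) + 3272 = \left(3 \cdot 41 - 2788\right) + 3272 = \left(123 - 2788\right) + 3272 = -2665 + 3272 = 607$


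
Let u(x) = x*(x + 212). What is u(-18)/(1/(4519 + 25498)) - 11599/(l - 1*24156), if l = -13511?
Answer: -564032996027/5381 ≈ -1.0482e+8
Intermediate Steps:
u(x) = x*(212 + x)
u(-18)/(1/(4519 + 25498)) - 11599/(l - 1*24156) = (-18*(212 - 18))/(1/(4519 + 25498)) - 11599/(-13511 - 1*24156) = (-18*194)/(1/30017) - 11599/(-13511 - 24156) = -3492/1/30017 - 11599/(-37667) = -3492*30017 - 11599*(-1/37667) = -104819364 + 1657/5381 = -564032996027/5381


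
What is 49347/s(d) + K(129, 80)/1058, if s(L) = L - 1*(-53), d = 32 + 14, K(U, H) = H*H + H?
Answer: 2936147/5819 ≈ 504.58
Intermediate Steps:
K(U, H) = H + H² (K(U, H) = H² + H = H + H²)
d = 46
s(L) = 53 + L (s(L) = L + 53 = 53 + L)
49347/s(d) + K(129, 80)/1058 = 49347/(53 + 46) + (80*(1 + 80))/1058 = 49347/99 + (80*81)*(1/1058) = 49347*(1/99) + 6480*(1/1058) = 5483/11 + 3240/529 = 2936147/5819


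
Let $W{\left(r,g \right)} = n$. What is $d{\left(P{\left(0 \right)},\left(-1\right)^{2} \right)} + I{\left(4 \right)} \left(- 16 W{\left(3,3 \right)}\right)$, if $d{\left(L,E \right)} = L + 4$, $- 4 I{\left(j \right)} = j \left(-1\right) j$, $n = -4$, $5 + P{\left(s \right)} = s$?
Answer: $255$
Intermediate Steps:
$P{\left(s \right)} = -5 + s$
$W{\left(r,g \right)} = -4$
$I{\left(j \right)} = \frac{j^{2}}{4}$ ($I{\left(j \right)} = - \frac{j \left(-1\right) j}{4} = - \frac{- j j}{4} = - \frac{\left(-1\right) j^{2}}{4} = \frac{j^{2}}{4}$)
$d{\left(L,E \right)} = 4 + L$
$d{\left(P{\left(0 \right)},\left(-1\right)^{2} \right)} + I{\left(4 \right)} \left(- 16 W{\left(3,3 \right)}\right) = \left(4 + \left(-5 + 0\right)\right) + \frac{4^{2}}{4} \left(\left(-16\right) \left(-4\right)\right) = \left(4 - 5\right) + \frac{1}{4} \cdot 16 \cdot 64 = -1 + 4 \cdot 64 = -1 + 256 = 255$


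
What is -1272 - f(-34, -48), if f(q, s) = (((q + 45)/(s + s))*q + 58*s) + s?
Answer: 74693/48 ≈ 1556.1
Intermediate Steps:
f(q, s) = 59*s + q*(45 + q)/(2*s) (f(q, s) = (((45 + q)/((2*s)))*q + 58*s) + s = (((45 + q)*(1/(2*s)))*q + 58*s) + s = (((45 + q)/(2*s))*q + 58*s) + s = (q*(45 + q)/(2*s) + 58*s) + s = (58*s + q*(45 + q)/(2*s)) + s = 59*s + q*(45 + q)/(2*s))
-1272 - f(-34, -48) = -1272 - ((-34)² + 45*(-34) + 118*(-48)²)/(2*(-48)) = -1272 - (-1)*(1156 - 1530 + 118*2304)/(2*48) = -1272 - (-1)*(1156 - 1530 + 271872)/(2*48) = -1272 - (-1)*271498/(2*48) = -1272 - 1*(-135749/48) = -1272 + 135749/48 = 74693/48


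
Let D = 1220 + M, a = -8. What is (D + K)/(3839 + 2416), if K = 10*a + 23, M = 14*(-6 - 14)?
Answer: 883/6255 ≈ 0.14117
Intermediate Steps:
M = -280 (M = 14*(-20) = -280)
D = 940 (D = 1220 - 280 = 940)
K = -57 (K = 10*(-8) + 23 = -80 + 23 = -57)
(D + K)/(3839 + 2416) = (940 - 57)/(3839 + 2416) = 883/6255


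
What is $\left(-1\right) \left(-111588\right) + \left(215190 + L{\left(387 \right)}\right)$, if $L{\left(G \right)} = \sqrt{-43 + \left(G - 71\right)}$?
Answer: $326778 + \sqrt{273} \approx 3.2679 \cdot 10^{5}$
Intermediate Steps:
$L{\left(G \right)} = \sqrt{-114 + G}$ ($L{\left(G \right)} = \sqrt{-43 + \left(-71 + G\right)} = \sqrt{-114 + G}$)
$\left(-1\right) \left(-111588\right) + \left(215190 + L{\left(387 \right)}\right) = \left(-1\right) \left(-111588\right) + \left(215190 + \sqrt{-114 + 387}\right) = 111588 + \left(215190 + \sqrt{273}\right) = 326778 + \sqrt{273}$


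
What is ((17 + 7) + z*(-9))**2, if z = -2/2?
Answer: 1089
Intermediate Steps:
z = -1 (z = -2*1/2 = -1)
((17 + 7) + z*(-9))**2 = ((17 + 7) - 1*(-9))**2 = (24 + 9)**2 = 33**2 = 1089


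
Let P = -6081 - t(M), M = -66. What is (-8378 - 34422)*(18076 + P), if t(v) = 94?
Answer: -509362800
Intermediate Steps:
P = -6175 (P = -6081 - 1*94 = -6081 - 94 = -6175)
(-8378 - 34422)*(18076 + P) = (-8378 - 34422)*(18076 - 6175) = -42800*11901 = -509362800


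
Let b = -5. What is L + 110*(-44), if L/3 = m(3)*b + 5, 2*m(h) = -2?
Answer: -4810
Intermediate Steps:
m(h) = -1 (m(h) = (½)*(-2) = -1)
L = 30 (L = 3*(-1*(-5) + 5) = 3*(5 + 5) = 3*10 = 30)
L + 110*(-44) = 30 + 110*(-44) = 30 - 4840 = -4810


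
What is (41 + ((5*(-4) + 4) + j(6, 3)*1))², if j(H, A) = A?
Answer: 784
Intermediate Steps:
(41 + ((5*(-4) + 4) + j(6, 3)*1))² = (41 + ((5*(-4) + 4) + 3*1))² = (41 + ((-20 + 4) + 3))² = (41 + (-16 + 3))² = (41 - 13)² = 28² = 784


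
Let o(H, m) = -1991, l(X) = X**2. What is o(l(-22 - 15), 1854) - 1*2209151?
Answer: -2211142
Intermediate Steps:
o(l(-22 - 15), 1854) - 1*2209151 = -1991 - 1*2209151 = -1991 - 2209151 = -2211142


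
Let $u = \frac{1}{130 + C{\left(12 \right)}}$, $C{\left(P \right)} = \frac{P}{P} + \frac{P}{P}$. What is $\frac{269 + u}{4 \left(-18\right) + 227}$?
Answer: $\frac{35509}{20460} \approx 1.7355$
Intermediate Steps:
$C{\left(P \right)} = 2$ ($C{\left(P \right)} = 1 + 1 = 2$)
$u = \frac{1}{132}$ ($u = \frac{1}{130 + 2} = \frac{1}{132} \approx 0.0075758$)
$\frac{269 + u}{4 \left(-18\right) + 227} = \frac{269 + \frac{1}{132}}{4 \left(-18\right) + 227} = \frac{35509}{132 \left(-72 + 227\right)} = \frac{35509}{132 \cdot 155} = \frac{35509}{132} \cdot \frac{1}{155} = \frac{35509}{20460}$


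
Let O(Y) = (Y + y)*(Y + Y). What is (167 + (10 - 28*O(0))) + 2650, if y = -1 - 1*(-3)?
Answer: 2827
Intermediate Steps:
y = 2 (y = -1 + 3 = 2)
O(Y) = 2*Y*(2 + Y) (O(Y) = (Y + 2)*(Y + Y) = (2 + Y)*(2*Y) = 2*Y*(2 + Y))
(167 + (10 - 28*O(0))) + 2650 = (167 + (10 - 56*0*(2 + 0))) + 2650 = (167 + (10 - 56*0*2)) + 2650 = (167 + (10 - 28*0)) + 2650 = (167 + (10 + 0)) + 2650 = (167 + 10) + 2650 = 177 + 2650 = 2827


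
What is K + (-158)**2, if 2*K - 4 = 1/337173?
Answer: 16835722237/674346 ≈ 24966.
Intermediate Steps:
K = 1348693/674346 (K = 2 + (1/2)/337173 = 2 + (1/2)*(1/337173) = 2 + 1/674346 = 1348693/674346 ≈ 2.0000)
K + (-158)**2 = 1348693/674346 + (-158)**2 = 1348693/674346 + 24964 = 16835722237/674346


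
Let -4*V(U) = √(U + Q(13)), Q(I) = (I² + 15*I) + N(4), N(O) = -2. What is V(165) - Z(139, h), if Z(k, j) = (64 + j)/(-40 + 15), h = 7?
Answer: 71/25 - √527/4 ≈ -2.8991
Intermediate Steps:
Q(I) = -2 + I² + 15*I (Q(I) = (I² + 15*I) - 2 = -2 + I² + 15*I)
Z(k, j) = -64/25 - j/25 (Z(k, j) = (64 + j)/(-25) = (64 + j)*(-1/25) = -64/25 - j/25)
V(U) = -√(362 + U)/4 (V(U) = -√(U + (-2 + 13² + 15*13))/4 = -√(U + (-2 + 169 + 195))/4 = -√(U + 362)/4 = -√(362 + U)/4)
V(165) - Z(139, h) = -√(362 + 165)/4 - (-64/25 - 1/25*7) = -√527/4 - (-64/25 - 7/25) = -√527/4 - 1*(-71/25) = -√527/4 + 71/25 = 71/25 - √527/4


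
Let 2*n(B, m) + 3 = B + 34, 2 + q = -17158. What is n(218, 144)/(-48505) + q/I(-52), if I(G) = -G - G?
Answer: -16006899/97010 ≈ -165.00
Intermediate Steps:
q = -17160 (q = -2 - 17158 = -17160)
I(G) = -2*G
n(B, m) = 31/2 + B/2 (n(B, m) = -3/2 + (B + 34)/2 = -3/2 + (34 + B)/2 = -3/2 + (17 + B/2) = 31/2 + B/2)
n(218, 144)/(-48505) + q/I(-52) = (31/2 + (1/2)*218)/(-48505) - 17160/((-2*(-52))) = (31/2 + 109)*(-1/48505) - 17160/104 = (249/2)*(-1/48505) - 17160*1/104 = -249/97010 - 165 = -16006899/97010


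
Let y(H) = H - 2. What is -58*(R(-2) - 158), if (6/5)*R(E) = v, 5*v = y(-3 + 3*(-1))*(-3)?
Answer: 8932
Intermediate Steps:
y(H) = -2 + H
v = 24/5 (v = ((-2 + (-3 + 3*(-1)))*(-3))/5 = ((-2 + (-3 - 3))*(-3))/5 = ((-2 - 6)*(-3))/5 = (-8*(-3))/5 = (⅕)*24 = 24/5 ≈ 4.8000)
R(E) = 4 (R(E) = (⅚)*(24/5) = 4)
-58*(R(-2) - 158) = -58*(4 - 158) = -58*(-154) = 8932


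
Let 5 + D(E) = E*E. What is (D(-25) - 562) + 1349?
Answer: 1407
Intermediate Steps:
D(E) = -5 + E² (D(E) = -5 + E*E = -5 + E²)
(D(-25) - 562) + 1349 = ((-5 + (-25)²) - 562) + 1349 = ((-5 + 625) - 562) + 1349 = (620 - 562) + 1349 = 58 + 1349 = 1407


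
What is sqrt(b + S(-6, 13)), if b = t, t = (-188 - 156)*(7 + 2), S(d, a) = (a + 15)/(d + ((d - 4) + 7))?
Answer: 2*I*sqrt(6973)/3 ≈ 55.67*I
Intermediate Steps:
S(d, a) = (15 + a)/(3 + 2*d) (S(d, a) = (15 + a)/(d + ((-4 + d) + 7)) = (15 + a)/(d + (3 + d)) = (15 + a)/(3 + 2*d))
t = -3096 (t = -344*9 = -3096)
b = -3096
sqrt(b + S(-6, 13)) = sqrt(-3096 + (15 + 13)/(3 + 2*(-6))) = sqrt(-3096 + 28/(3 - 12)) = sqrt(-3096 + 28/(-9)) = sqrt(-3096 - 1/9*28) = sqrt(-3096 - 28/9) = sqrt(-27892/9) = 2*I*sqrt(6973)/3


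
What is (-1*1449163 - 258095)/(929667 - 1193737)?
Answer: 853629/132035 ≈ 6.4652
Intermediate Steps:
(-1*1449163 - 258095)/(929667 - 1193737) = (-1449163 - 258095)/(-264070) = -1707258*(-1/264070) = 853629/132035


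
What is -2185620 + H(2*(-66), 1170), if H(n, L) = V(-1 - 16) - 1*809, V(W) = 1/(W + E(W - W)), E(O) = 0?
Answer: -37169294/17 ≈ -2.1864e+6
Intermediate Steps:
V(W) = 1/W (V(W) = 1/(W + 0) = 1/W)
H(n, L) = -13754/17 (H(n, L) = 1/(-1 - 16) - 1*809 = 1/(-17) - 809 = -1/17 - 809 = -13754/17)
-2185620 + H(2*(-66), 1170) = -2185620 - 13754/17 = -37169294/17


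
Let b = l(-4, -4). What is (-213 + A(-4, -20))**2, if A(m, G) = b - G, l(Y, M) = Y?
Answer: 38809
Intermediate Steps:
b = -4
A(m, G) = -4 - G
(-213 + A(-4, -20))**2 = (-213 + (-4 - 1*(-20)))**2 = (-213 + (-4 + 20))**2 = (-213 + 16)**2 = (-197)**2 = 38809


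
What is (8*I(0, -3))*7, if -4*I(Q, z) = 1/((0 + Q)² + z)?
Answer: 14/3 ≈ 4.6667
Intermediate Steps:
I(Q, z) = -1/(4*(z + Q²)) (I(Q, z) = -1/(4*((0 + Q)² + z)) = -1/(4*(Q² + z)) = -1/(4*(z + Q²)))
(8*I(0, -3))*7 = (8*(-1/(4*(-3) + 4*0²)))*7 = (8*(-1/(-12 + 4*0)))*7 = (8*(-1/(-12 + 0)))*7 = (8*(-1/(-12)))*7 = (8*(-1*(-1/12)))*7 = (8*(1/12))*7 = (⅔)*7 = 14/3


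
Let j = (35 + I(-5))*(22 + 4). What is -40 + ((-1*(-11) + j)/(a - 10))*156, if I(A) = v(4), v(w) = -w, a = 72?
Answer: 62486/31 ≈ 2015.7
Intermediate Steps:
I(A) = -4 (I(A) = -1*4 = -4)
j = 806 (j = (35 - 4)*(22 + 4) = 31*26 = 806)
-40 + ((-1*(-11) + j)/(a - 10))*156 = -40 + ((-1*(-11) + 806)/(72 - 10))*156 = -40 + ((11 + 806)/62)*156 = -40 + (817*(1/62))*156 = -40 + (817/62)*156 = -40 + 63726/31 = 62486/31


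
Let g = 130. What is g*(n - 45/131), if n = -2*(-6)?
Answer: 198510/131 ≈ 1515.3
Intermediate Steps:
n = 12
g*(n - 45/131) = 130*(12 - 45/131) = 130*(1527/131) = 198510/131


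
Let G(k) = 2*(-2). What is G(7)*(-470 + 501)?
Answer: -124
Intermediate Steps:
G(k) = -4
G(7)*(-470 + 501) = -4*(-470 + 501) = -4*31 = -124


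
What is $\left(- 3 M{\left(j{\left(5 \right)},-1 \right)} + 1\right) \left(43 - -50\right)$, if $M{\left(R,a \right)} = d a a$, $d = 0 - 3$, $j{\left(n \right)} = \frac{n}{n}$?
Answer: $930$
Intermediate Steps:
$j{\left(n \right)} = 1$
$d = -3$ ($d = 0 - 3 = -3$)
$M{\left(R,a \right)} = - 3 a^{2}$ ($M{\left(R,a \right)} = - 3 a a = - 3 a^{2}$)
$\left(- 3 M{\left(j{\left(5 \right)},-1 \right)} + 1\right) \left(43 - -50\right) = \left(- 3 \left(- 3 \left(-1\right)^{2}\right) + 1\right) \left(43 - -50\right) = \left(- 3 \left(\left(-3\right) 1\right) + 1\right) \left(43 + 50\right) = \left(\left(-3\right) \left(-3\right) + 1\right) 93 = \left(9 + 1\right) 93 = 10 \cdot 93 = 930$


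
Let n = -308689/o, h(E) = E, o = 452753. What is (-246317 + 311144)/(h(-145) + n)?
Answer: -9783539577/21985958 ≈ -444.99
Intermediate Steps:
n = -308689/452753 ≈ -0.68180
(-246317 + 311144)/(h(-145) + n) = (-246317 + 311144)/(-145 - 308689/452753) = 64827/(-65957874/452753) = 64827*(-452753/65957874) = -9783539577/21985958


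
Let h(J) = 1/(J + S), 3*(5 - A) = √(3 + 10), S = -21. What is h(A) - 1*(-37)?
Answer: 84623/2291 + 3*√13/2291 ≈ 36.942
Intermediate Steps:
A = 5 - √13/3 (A = 5 - √(3 + 10)/3 = 5 - √13/3 ≈ 3.7981)
h(J) = 1/(-21 + J) (h(J) = 1/(J - 21) = 1/(-21 + J))
h(A) - 1*(-37) = 1/(-21 + (5 - √13/3)) - 1*(-37) = 1/(-16 - √13/3) + 37 = 37 + 1/(-16 - √13/3)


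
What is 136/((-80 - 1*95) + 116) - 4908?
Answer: -289708/59 ≈ -4910.3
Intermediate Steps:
136/((-80 - 1*95) + 116) - 4908 = 136/((-80 - 95) + 116) - 4908 = 136/(-175 + 116) - 4908 = 136/(-59) - 4908 = -1/59*136 - 4908 = -136/59 - 4908 = -289708/59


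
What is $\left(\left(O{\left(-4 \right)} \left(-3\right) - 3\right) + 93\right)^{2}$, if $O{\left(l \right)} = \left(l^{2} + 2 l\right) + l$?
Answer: $6084$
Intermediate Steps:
$O{\left(l \right)} = l^{2} + 3 l$
$\left(\left(O{\left(-4 \right)} \left(-3\right) - 3\right) + 93\right)^{2} = \left(\left(- 4 \left(3 - 4\right) \left(-3\right) - 3\right) + 93\right)^{2} = \left(\left(\left(-4\right) \left(-1\right) \left(-3\right) - 3\right) + 93\right)^{2} = \left(\left(4 \left(-3\right) - 3\right) + 93\right)^{2} = \left(\left(-12 - 3\right) + 93\right)^{2} = \left(-15 + 93\right)^{2} = 78^{2} = 6084$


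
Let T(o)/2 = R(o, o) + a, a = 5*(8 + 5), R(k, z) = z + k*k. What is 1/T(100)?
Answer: 1/20330 ≈ 4.9188e-5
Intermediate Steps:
R(k, z) = z + k²
a = 65 (a = 5*13 = 65)
T(o) = 130 + 2*o + 2*o² (T(o) = 2*((o + o²) + 65) = 2*(65 + o + o²) = 130 + 2*o + 2*o²)
1/T(100) = 1/(130 + 2*100 + 2*100²) = 1/(130 + 200 + 2*10000) = 1/(130 + 200 + 20000) = 1/20330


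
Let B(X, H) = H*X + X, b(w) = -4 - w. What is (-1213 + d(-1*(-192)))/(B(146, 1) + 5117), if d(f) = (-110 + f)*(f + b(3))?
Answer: 13957/5409 ≈ 2.5803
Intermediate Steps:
d(f) = (-110 + f)*(-7 + f) (d(f) = (-110 + f)*(f + (-4 - 1*3)) = (-110 + f)*(f + (-4 - 3)) = (-110 + f)*(f - 7) = (-110 + f)*(-7 + f))
B(X, H) = X + H*X
(-1213 + d(-1*(-192)))/(B(146, 1) + 5117) = (-1213 + (770 + (-1*(-192))² - (-117)*(-192)))/(146*(1 + 1) + 5117) = (-1213 + (770 + 192² - 117*192))/(146*2 + 5117) = (-1213 + (770 + 36864 - 22464))/(292 + 5117) = (-1213 + 15170)/5409 = 13957*(1/5409) = 13957/5409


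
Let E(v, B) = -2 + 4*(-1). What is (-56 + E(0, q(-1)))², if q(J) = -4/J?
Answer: 3844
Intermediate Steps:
E(v, B) = -6 (E(v, B) = -2 - 4 = -6)
(-56 + E(0, q(-1)))² = (-56 - 6)² = (-62)² = 3844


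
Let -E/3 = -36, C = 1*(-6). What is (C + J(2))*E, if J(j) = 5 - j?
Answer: -324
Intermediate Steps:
C = -6
E = 108 (E = -3*(-36) = 108)
(C + J(2))*E = (-6 + (5 - 1*2))*108 = (-6 + (5 - 2))*108 = (-6 + 3)*108 = -3*108 = -324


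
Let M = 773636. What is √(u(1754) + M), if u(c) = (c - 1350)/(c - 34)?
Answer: √143045339830/430 ≈ 879.57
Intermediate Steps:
u(c) = (-1350 + c)/(-34 + c)
√(u(1754) + M) = √((-1350 + 1754)/(-34 + 1754) + 773636) = √(404/1720 + 773636) = √((1/1720)*404 + 773636) = √(101/430 + 773636) = √(332663581/430) = √143045339830/430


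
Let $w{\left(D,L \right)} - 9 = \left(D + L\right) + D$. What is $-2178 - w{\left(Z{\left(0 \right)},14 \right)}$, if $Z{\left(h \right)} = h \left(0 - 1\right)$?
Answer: $-2201$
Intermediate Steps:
$Z{\left(h \right)} = - h$ ($Z{\left(h \right)} = h \left(-1\right) = - h$)
$w{\left(D,L \right)} = 9 + L + 2 D$ ($w{\left(D,L \right)} = 9 + \left(\left(D + L\right) + D\right) = 9 + \left(L + 2 D\right) = 9 + L + 2 D$)
$-2178 - w{\left(Z{\left(0 \right)},14 \right)} = -2178 - \left(9 + 14 + 2 \left(\left(-1\right) 0\right)\right) = -2178 - \left(9 + 14 + 2 \cdot 0\right) = -2178 - \left(9 + 14 + 0\right) = -2178 - 23 = -2201$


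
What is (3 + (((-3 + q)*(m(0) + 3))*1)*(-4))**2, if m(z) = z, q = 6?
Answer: 1089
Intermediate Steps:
(3 + (((-3 + q)*(m(0) + 3))*1)*(-4))**2 = (3 + (((-3 + 6)*(0 + 3))*1)*(-4))**2 = (3 + ((3*3)*1)*(-4))**2 = (3 + (9*1)*(-4))**2 = (3 + 9*(-4))**2 = (3 - 36)**2 = (-33)**2 = 1089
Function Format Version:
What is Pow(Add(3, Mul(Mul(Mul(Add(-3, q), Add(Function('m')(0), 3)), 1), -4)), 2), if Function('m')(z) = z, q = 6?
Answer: 1089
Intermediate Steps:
Pow(Add(3, Mul(Mul(Mul(Add(-3, q), Add(Function('m')(0), 3)), 1), -4)), 2) = Pow(Add(3, Mul(Mul(Mul(Add(-3, 6), Add(0, 3)), 1), -4)), 2) = Pow(Add(3, Mul(Mul(Mul(3, 3), 1), -4)), 2) = Pow(Add(3, Mul(Mul(9, 1), -4)), 2) = Pow(Add(3, Mul(9, -4)), 2) = Pow(Add(3, -36), 2) = Pow(-33, 2) = 1089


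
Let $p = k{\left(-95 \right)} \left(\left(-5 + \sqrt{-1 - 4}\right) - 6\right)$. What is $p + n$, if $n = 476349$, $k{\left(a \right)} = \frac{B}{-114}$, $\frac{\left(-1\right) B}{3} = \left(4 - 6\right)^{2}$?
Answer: $\frac{9050609}{19} + \frac{2 i \sqrt{5}}{19} \approx 4.7635 \cdot 10^{5} + 0.23538 i$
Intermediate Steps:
$B = -12$ ($B = - 3 \left(4 - 6\right)^{2} = - 3 \left(-2\right)^{2} = \left(-3\right) 4 = -12$)
$k{\left(a \right)} = \frac{2}{19}$ ($k{\left(a \right)} = - \frac{12}{-114} = \left(-12\right) \left(- \frac{1}{114}\right) = \frac{2}{19}$)
$p = - \frac{22}{19} + \frac{2 i \sqrt{5}}{19}$ ($p = \frac{2 \left(\left(-5 + \sqrt{-1 - 4}\right) - 6\right)}{19} = \frac{2 \left(\left(-5 + \sqrt{-5}\right) - 6\right)}{19} = \frac{2 \left(\left(-5 + i \sqrt{5}\right) - 6\right)}{19} = \frac{2 \left(-11 + i \sqrt{5}\right)}{19} = - \frac{22}{19} + \frac{2 i \sqrt{5}}{19} \approx -1.1579 + 0.23538 i$)
$p + n = \left(- \frac{22}{19} + \frac{2 i \sqrt{5}}{19}\right) + 476349 = \frac{9050609}{19} + \frac{2 i \sqrt{5}}{19}$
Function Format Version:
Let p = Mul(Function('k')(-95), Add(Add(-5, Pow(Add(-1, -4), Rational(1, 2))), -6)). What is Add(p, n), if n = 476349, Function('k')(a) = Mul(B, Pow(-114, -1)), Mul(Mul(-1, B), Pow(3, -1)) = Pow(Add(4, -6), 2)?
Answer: Add(Rational(9050609, 19), Mul(Rational(2, 19), I, Pow(5, Rational(1, 2)))) ≈ Add(4.7635e+5, Mul(0.23538, I))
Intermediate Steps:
B = -12 (B = Mul(-3, Pow(Add(4, -6), 2)) = Mul(-3, Pow(-2, 2)) = Mul(-3, 4) = -12)
Function('k')(a) = Rational(2, 19) (Function('k')(a) = Mul(-12, Pow(-114, -1)) = Mul(-12, Rational(-1, 114)) = Rational(2, 19))
p = Add(Rational(-22, 19), Mul(Rational(2, 19), I, Pow(5, Rational(1, 2)))) (p = Mul(Rational(2, 19), Add(Add(-5, Pow(Add(-1, -4), Rational(1, 2))), -6)) = Mul(Rational(2, 19), Add(Add(-5, Pow(-5, Rational(1, 2))), -6)) = Mul(Rational(2, 19), Add(Add(-5, Mul(I, Pow(5, Rational(1, 2)))), -6)) = Mul(Rational(2, 19), Add(-11, Mul(I, Pow(5, Rational(1, 2))))) = Add(Rational(-22, 19), Mul(Rational(2, 19), I, Pow(5, Rational(1, 2)))) ≈ Add(-1.1579, Mul(0.23538, I)))
Add(p, n) = Add(Add(Rational(-22, 19), Mul(Rational(2, 19), I, Pow(5, Rational(1, 2)))), 476349) = Add(Rational(9050609, 19), Mul(Rational(2, 19), I, Pow(5, Rational(1, 2))))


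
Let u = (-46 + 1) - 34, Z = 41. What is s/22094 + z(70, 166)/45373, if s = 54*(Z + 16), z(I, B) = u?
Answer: 68956334/501235531 ≈ 0.13757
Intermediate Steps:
u = -79 (u = -45 - 34 = -79)
z(I, B) = -79
s = 3078 (s = 54*(41 + 16) = 54*57 = 3078)
s/22094 + z(70, 166)/45373 = 3078/22094 - 79/45373 = 3078*(1/22094) - 79*1/45373 = 1539/11047 - 79/45373 = 68956334/501235531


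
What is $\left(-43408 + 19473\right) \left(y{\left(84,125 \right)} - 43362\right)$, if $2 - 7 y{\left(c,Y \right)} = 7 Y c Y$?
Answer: $\frac{227167850920}{7} \approx 3.2453 \cdot 10^{10}$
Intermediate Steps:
$y{\left(c,Y \right)} = \frac{2}{7} - c Y^{2}$ ($y{\left(c,Y \right)} = \frac{2}{7} - \frac{7 Y c Y}{7} = \frac{2}{7} - \frac{7 c Y^{2}}{7} = \frac{2}{7} - c Y^{2}$)
$\left(-43408 + 19473\right) \left(y{\left(84,125 \right)} - 43362\right) = \left(-43408 + 19473\right) \left(\left(\frac{2}{7} - 84 \cdot 125^{2}\right) - 43362\right) = - 23935 \left(\left(\frac{2}{7} - 84 \cdot 15625\right) - 43362\right) = - 23935 \left(\left(\frac{2}{7} - 1312500\right) - 43362\right) = - 23935 \left(- \frac{9187498}{7} - 43362\right) = \left(-23935\right) \left(- \frac{9491032}{7}\right) = \frac{227167850920}{7}$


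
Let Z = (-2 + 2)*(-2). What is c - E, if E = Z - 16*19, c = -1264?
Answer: -960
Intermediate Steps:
Z = 0 (Z = 0*(-2) = 0)
E = -304 (E = 0 - 16*19 = 0 - 304 = -304)
c - E = -1264 - 1*(-304) = -1264 + 304 = -960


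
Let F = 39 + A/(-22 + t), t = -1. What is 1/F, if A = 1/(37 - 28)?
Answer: 207/8072 ≈ 0.025644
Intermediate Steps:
A = ⅑ (A = 1/9 = ⅑ ≈ 0.11111)
F = 8072/207 (F = 39 + 1/(9*(-22 - 1)) = 39 + (⅑)/(-23) = 39 + (⅑)*(-1/23) = 39 - 1/207 = 8072/207 ≈ 38.995)
1/F = 1/(8072/207) = 207/8072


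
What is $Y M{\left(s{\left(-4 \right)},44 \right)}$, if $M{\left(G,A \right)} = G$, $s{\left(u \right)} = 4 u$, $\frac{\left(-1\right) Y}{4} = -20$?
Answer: $-1280$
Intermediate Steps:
$Y = 80$ ($Y = \left(-4\right) \left(-20\right) = 80$)
$Y M{\left(s{\left(-4 \right)},44 \right)} = 80 \cdot 4 \left(-4\right) = 80 \left(-16\right) = -1280$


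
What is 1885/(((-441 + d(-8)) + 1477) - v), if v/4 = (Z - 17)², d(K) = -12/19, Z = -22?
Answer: -35815/95924 ≈ -0.37337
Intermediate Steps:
d(K) = -12/19 (d(K) = -12*1/19 = -12/19)
v = 6084 (v = 4*(-22 - 17)² = 4*(-39)² = 4*1521 = 6084)
1885/(((-441 + d(-8)) + 1477) - v) = 1885/(((-441 - 12/19) + 1477) - 1*6084) = 1885/((-8391/19 + 1477) - 6084) = 1885/(19672/19 - 6084) = 1885/(-95924/19) = 1885*(-19/95924) = -35815/95924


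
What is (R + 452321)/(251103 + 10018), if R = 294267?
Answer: 746588/261121 ≈ 2.8592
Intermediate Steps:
(R + 452321)/(251103 + 10018) = (294267 + 452321)/(251103 + 10018) = 746588/261121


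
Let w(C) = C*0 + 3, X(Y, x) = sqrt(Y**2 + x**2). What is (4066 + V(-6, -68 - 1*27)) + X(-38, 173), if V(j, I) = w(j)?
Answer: 4069 + sqrt(31373) ≈ 4246.1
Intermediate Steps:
w(C) = 3 (w(C) = 0 + 3 = 3)
V(j, I) = 3
(4066 + V(-6, -68 - 1*27)) + X(-38, 173) = (4066 + 3) + sqrt((-38)**2 + 173**2) = 4069 + sqrt(1444 + 29929) = 4069 + sqrt(31373)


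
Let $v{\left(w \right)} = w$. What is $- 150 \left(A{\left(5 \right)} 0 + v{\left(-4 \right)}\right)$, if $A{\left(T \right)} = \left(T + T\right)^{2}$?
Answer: $600$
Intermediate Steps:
$A{\left(T \right)} = 4 T^{2}$ ($A{\left(T \right)} = \left(2 T\right)^{2} = 4 T^{2}$)
$- 150 \left(A{\left(5 \right)} 0 + v{\left(-4 \right)}\right) = - 150 \left(4 \cdot 5^{2} \cdot 0 - 4\right) = - 150 \left(4 \cdot 25 \cdot 0 - 4\right) = - 150 \left(100 \cdot 0 - 4\right) = - 150 \left(0 - 4\right) = \left(-150\right) \left(-4\right) = 600$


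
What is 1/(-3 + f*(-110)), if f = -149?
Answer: 1/16387 ≈ 6.1024e-5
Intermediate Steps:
1/(-3 + f*(-110)) = 1/(-3 - 149*(-110)) = 1/(-3 + 16390) = 1/16387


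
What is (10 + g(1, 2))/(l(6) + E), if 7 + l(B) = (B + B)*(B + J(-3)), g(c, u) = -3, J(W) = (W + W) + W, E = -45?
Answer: -7/88 ≈ -0.079545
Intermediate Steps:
J(W) = 3*W (J(W) = 2*W + W = 3*W)
l(B) = -7 + 2*B*(-9 + B) (l(B) = -7 + (B + B)*(B + 3*(-3)) = -7 + (2*B)*(B - 9) = -7 + (2*B)*(-9 + B) = -7 + 2*B*(-9 + B))
(10 + g(1, 2))/(l(6) + E) = (10 - 3)/((-7 - 18*6 + 2*6**2) - 45) = 7/((-7 - 108 + 2*36) - 45) = 7/((-7 - 108 + 72) - 45) = 7/(-43 - 45) = 7/(-88) = -1/88*7 = -7/88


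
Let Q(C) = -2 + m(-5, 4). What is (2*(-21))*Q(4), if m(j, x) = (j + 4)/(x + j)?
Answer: 42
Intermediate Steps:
m(j, x) = (4 + j)/(j + x)
Q(C) = -1 (Q(C) = -2 + (4 - 5)/(-5 + 4) = -2 - 1/(-1) = -2 - 1*(-1) = -2 + 1 = -1)
(2*(-21))*Q(4) = (2*(-21))*(-1) = -42*(-1) = 42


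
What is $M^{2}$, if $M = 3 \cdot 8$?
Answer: $576$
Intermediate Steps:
$M = 24$
$M^{2} = 24^{2} = 576$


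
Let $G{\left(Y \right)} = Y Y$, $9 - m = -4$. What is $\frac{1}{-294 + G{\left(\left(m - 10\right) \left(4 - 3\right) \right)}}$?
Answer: $- \frac{1}{285} \approx -0.0035088$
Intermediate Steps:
$m = 13$ ($m = 9 - -4 = 9 + 4 = 13$)
$G{\left(Y \right)} = Y^{2}$
$\frac{1}{-294 + G{\left(\left(m - 10\right) \left(4 - 3\right) \right)}} = \frac{1}{-294 + \left(\left(13 - 10\right) \left(4 - 3\right)\right)^{2}} = \frac{1}{-294 + \left(3 \cdot 1\right)^{2}} = \frac{1}{-294 + 3^{2}} = \frac{1}{-294 + 9} = \frac{1}{-285} = - \frac{1}{285}$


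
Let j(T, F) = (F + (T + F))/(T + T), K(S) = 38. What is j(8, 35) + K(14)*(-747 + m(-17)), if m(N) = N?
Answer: -232217/8 ≈ -29027.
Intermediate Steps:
j(T, F) = (T + 2*F)/(2*T) (j(T, F) = (F + (F + T))/((2*T)) = (T + 2*F)*(1/(2*T)) = (T + 2*F)/(2*T))
j(8, 35) + K(14)*(-747 + m(-17)) = (35 + (1/2)*8)/8 + 38*(-747 - 17) = (35 + 4)/8 + 38*(-764) = (1/8)*39 - 29032 = 39/8 - 29032 = -232217/8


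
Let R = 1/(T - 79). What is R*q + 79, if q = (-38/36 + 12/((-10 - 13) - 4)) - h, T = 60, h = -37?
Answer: 2931/38 ≈ 77.132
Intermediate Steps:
R = -1/19 (R = 1/(60 - 79) = 1/(-19) = -1/19 ≈ -0.052632)
q = 71/2 (q = (-38/36 + 12/((-10 - 13) - 4)) - 1*(-37) = (-38*1/36 + 12/(-23 - 4)) + 37 = (-19/18 + 12/(-27)) + 37 = (-19/18 + 12*(-1/27)) + 37 = (-19/18 - 4/9) + 37 = -3/2 + 37 = 71/2 ≈ 35.500)
R*q + 79 = -1/19*71/2 + 79 = -71/38 + 79 = 2931/38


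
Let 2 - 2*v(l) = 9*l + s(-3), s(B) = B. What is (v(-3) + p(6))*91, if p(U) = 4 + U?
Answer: 2366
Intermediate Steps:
v(l) = 5/2 - 9*l/2 (v(l) = 1 - (9*l - 3)/2 = 1 - (-3 + 9*l)/2 = 1 + (3/2 - 9*l/2) = 5/2 - 9*l/2)
(v(-3) + p(6))*91 = ((5/2 - 9/2*(-3)) + (4 + 6))*91 = ((5/2 + 27/2) + 10)*91 = (16 + 10)*91 = 26*91 = 2366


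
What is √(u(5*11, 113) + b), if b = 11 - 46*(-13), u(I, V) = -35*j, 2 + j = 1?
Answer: 2*√161 ≈ 25.377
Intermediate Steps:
j = -1 (j = -2 + 1 = -1)
u(I, V) = 35 (u(I, V) = -35*(-1) = 35)
b = 609 (b = 11 + 598 = 609)
√(u(5*11, 113) + b) = √(35 + 609) = √644 = 2*√161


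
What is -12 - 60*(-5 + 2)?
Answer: 168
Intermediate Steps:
-12 - 60*(-5 + 2) = -12 - 60*(-3) = -12 - 10*(-18) = -12 + 180 = 168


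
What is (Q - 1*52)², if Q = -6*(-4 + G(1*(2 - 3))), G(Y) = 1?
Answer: 1156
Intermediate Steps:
Q = 18 (Q = -6*(-4 + 1) = -6*(-3) = 18)
(Q - 1*52)² = (18 - 1*52)² = (18 - 52)² = (-34)² = 1156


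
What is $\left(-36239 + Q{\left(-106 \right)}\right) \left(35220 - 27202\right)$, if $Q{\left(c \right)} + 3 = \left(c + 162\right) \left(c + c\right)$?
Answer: $-385778052$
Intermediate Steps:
$Q{\left(c \right)} = -3 + 2 c \left(162 + c\right)$ ($Q{\left(c \right)} = -3 + \left(c + 162\right) \left(c + c\right) = -3 + \left(162 + c\right) 2 c = -3 + 2 c \left(162 + c\right)$)
$\left(-36239 + Q{\left(-106 \right)}\right) \left(35220 - 27202\right) = \left(-36239 + \left(-3 + 2 \left(-106\right)^{2} + 324 \left(-106\right)\right)\right) \left(35220 - 27202\right) = \left(-36239 - 11875\right) 8018 = \left(-48114\right) 8018 = -385778052$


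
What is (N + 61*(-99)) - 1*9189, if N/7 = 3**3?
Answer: -15039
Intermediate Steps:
N = 189 (N = 7*3**3 = 7*27 = 189)
(N + 61*(-99)) - 1*9189 = (189 + 61*(-99)) - 1*9189 = (189 - 6039) - 9189 = -5850 - 9189 = -15039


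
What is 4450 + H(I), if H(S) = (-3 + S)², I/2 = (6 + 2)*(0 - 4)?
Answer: 8939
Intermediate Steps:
I = -64 (I = 2*((6 + 2)*(0 - 4)) = 2*(8*(-4)) = 2*(-32) = -64)
4450 + H(I) = 4450 + (-3 - 64)² = 4450 + (-67)² = 4450 + 4489 = 8939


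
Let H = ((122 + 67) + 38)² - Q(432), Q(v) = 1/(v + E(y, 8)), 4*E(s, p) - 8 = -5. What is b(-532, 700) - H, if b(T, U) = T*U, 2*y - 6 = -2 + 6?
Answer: -733821095/1731 ≈ -4.2393e+5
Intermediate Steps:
y = 5 (y = 3 + (-2 + 6)/2 = 3 + (½)*4 = 3 + 2 = 5)
E(s, p) = ¾ (E(s, p) = 2 + (¼)*(-5) = 2 - 5/4 = ¾)
Q(v) = 1/(¾ + v) (Q(v) = 1/(v + ¾) = 1/(¾ + v))
H = 89196695/1731 (H = ((122 + 67) + 38)² - 4/(3 + 4*432) = (189 + 38)² - 4/(3 + 1728) = 227² - 4/1731 = 51529 - 4/1731 = 89196695/1731 ≈ 51529.)
b(-532, 700) - H = -532*700 - 1*89196695/1731 = -372400 - 89196695/1731 = -733821095/1731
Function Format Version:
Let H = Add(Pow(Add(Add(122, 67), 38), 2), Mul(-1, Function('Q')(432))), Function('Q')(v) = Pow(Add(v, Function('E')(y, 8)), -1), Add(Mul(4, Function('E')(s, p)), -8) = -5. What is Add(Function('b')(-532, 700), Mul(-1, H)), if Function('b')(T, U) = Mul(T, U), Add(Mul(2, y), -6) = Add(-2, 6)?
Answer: Rational(-733821095, 1731) ≈ -4.2393e+5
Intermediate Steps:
y = 5 (y = Add(3, Mul(Rational(1, 2), Add(-2, 6))) = Add(3, Mul(Rational(1, 2), 4)) = Add(3, 2) = 5)
Function('E')(s, p) = Rational(3, 4) (Function('E')(s, p) = Add(2, Mul(Rational(1, 4), -5)) = Add(2, Rational(-5, 4)) = Rational(3, 4))
Function('Q')(v) = Pow(Add(Rational(3, 4), v), -1) (Function('Q')(v) = Pow(Add(v, Rational(3, 4)), -1) = Pow(Add(Rational(3, 4), v), -1))
H = Rational(89196695, 1731) (H = Add(Pow(Add(Add(122, 67), 38), 2), Mul(-1, Mul(4, Pow(Add(3, Mul(4, 432)), -1)))) = Add(Pow(Add(189, 38), 2), Mul(-1, Mul(4, Pow(Add(3, 1728), -1)))) = Add(Pow(227, 2), Mul(-1, Mul(4, Pow(1731, -1)))) = Add(51529, Mul(-1, Mul(4, Rational(1, 1731)))) = Add(51529, Mul(-1, Rational(4, 1731))) = Add(51529, Rational(-4, 1731)) = Rational(89196695, 1731) ≈ 51529.)
Add(Function('b')(-532, 700), Mul(-1, H)) = Add(Mul(-532, 700), Mul(-1, Rational(89196695, 1731))) = Add(-372400, Rational(-89196695, 1731)) = Rational(-733821095, 1731)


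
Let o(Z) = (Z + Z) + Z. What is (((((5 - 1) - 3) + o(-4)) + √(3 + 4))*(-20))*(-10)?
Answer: -2200 + 200*√7 ≈ -1670.8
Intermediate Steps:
o(Z) = 3*Z (o(Z) = 2*Z + Z = 3*Z)
(((((5 - 1) - 3) + o(-4)) + √(3 + 4))*(-20))*(-10) = (((((5 - 1) - 3) + 3*(-4)) + √(3 + 4))*(-20))*(-10) = ((((4 - 3) - 12) + √7)*(-20))*(-10) = (((1 - 12) + √7)*(-20))*(-10) = ((-11 + √7)*(-20))*(-10) = (220 - 20*√7)*(-10) = -2200 + 200*√7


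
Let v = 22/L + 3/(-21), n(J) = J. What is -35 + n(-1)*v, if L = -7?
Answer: -222/7 ≈ -31.714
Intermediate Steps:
v = -23/7 (v = 22/(-7) + 3/(-21) = 22*(-⅐) + 3*(-1/21) = -22/7 - ⅐ = -23/7 ≈ -3.2857)
-35 + n(-1)*v = -35 - 1*(-23/7) = -35 + 23/7 = -222/7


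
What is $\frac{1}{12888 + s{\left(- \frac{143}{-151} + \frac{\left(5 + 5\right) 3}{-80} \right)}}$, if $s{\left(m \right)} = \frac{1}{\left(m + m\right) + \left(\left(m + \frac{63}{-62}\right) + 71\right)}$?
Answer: $\frac{2685019}{34604562320} \approx 7.7592 \cdot 10^{-5}$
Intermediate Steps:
$s{\left(m \right)} = \frac{1}{\frac{4339}{62} + 3 m}$ ($s{\left(m \right)} = \frac{1}{2 m + \left(\left(m + 63 \left(- \frac{1}{62}\right)\right) + 71\right)} = \frac{1}{2 m + \left(\left(m - \frac{63}{62}\right) + 71\right)} = \frac{1}{2 m + \left(\left(- \frac{63}{62} + m\right) + 71\right)} = \frac{1}{2 m + \left(\frac{4339}{62} + m\right)} = \frac{1}{\frac{4339}{62} + 3 m}$)
$\frac{1}{12888 + s{\left(- \frac{143}{-151} + \frac{\left(5 + 5\right) 3}{-80} \right)}} = \frac{1}{12888 + \frac{62}{4339 + 186 \left(- \frac{143}{-151} + \frac{\left(5 + 5\right) 3}{-80}\right)}} = \frac{1}{12888 + \frac{62}{4339 + 186 \left(\left(-143\right) \left(- \frac{1}{151}\right) + 10 \cdot 3 \left(- \frac{1}{80}\right)\right)}} = \frac{1}{12888 + \frac{62}{4339 + 186 \left(\frac{143}{151} + 30 \left(- \frac{1}{80}\right)\right)}} = \frac{1}{12888 + \frac{62}{4339 + 186 \left(\frac{143}{151} - \frac{3}{8}\right)}} = \frac{1}{12888 + \frac{62}{4339 + 186 \cdot \frac{691}{1208}}} = \frac{1}{12888 + \frac{62}{4339 + \frac{64263}{604}}} = \frac{1}{12888 + \frac{62}{\frac{2685019}{604}}} = \frac{1}{12888 + 62 \cdot \frac{604}{2685019}} = \frac{1}{12888 + \frac{37448}{2685019}} = \frac{1}{\frac{34604562320}{2685019}} = \frac{2685019}{34604562320}$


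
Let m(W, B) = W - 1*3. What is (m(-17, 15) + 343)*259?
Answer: 83657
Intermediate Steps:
m(W, B) = -3 + W (m(W, B) = W - 3 = -3 + W)
(m(-17, 15) + 343)*259 = ((-3 - 17) + 343)*259 = (-20 + 343)*259 = 323*259 = 83657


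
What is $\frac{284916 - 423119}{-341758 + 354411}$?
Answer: $- \frac{138203}{12653} \approx -10.923$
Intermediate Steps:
$\frac{284916 - 423119}{-341758 + 354411} = - \frac{138203}{12653}$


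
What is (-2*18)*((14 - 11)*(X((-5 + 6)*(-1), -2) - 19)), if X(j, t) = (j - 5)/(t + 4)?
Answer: 2376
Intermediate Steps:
X(j, t) = (-5 + j)/(4 + t)
(-2*18)*((14 - 11)*(X((-5 + 6)*(-1), -2) - 19)) = (-2*18)*((14 - 11)*((-5 + (-5 + 6)*(-1))/(4 - 2) - 19)) = -108*((-5 + 1*(-1))/2 - 19) = -108*((-5 - 1)/2 - 19) = -108*((½)*(-6) - 19) = -108*(-3 - 19) = -108*(-22) = -36*(-66) = 2376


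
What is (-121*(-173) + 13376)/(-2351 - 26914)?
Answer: -34309/29265 ≈ -1.1724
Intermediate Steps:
(-121*(-173) + 13376)/(-2351 - 26914) = (20933 + 13376)/(-29265) = 34309*(-1/29265) = -34309/29265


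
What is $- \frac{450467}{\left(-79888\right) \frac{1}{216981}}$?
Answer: $\frac{97742780127}{79888} \approx 1.2235 \cdot 10^{6}$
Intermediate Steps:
$- \frac{450467}{\left(-79888\right) \frac{1}{216981}} = - \frac{450467}{- \frac{79888}{216981}} = \left(-450467\right) \left(- \frac{216981}{79888}\right) = \frac{97742780127}{79888}$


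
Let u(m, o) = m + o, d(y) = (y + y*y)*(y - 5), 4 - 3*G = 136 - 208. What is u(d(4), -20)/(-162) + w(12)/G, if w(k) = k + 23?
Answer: 10025/6156 ≈ 1.6285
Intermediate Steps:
G = 76/3 (G = 4/3 - (136 - 208)/3 = 4/3 - 1/3*(-72) = 4/3 + 24 = 76/3 ≈ 25.333)
w(k) = 23 + k
d(y) = (-5 + y)*(y + y**2) (d(y) = (y + y**2)*(-5 + y) = (-5 + y)*(y + y**2))
u(d(4), -20)/(-162) + w(12)/G = (4*(-5 + 4**2 - 4*4) - 20)/(-162) + (23 + 12)/(76/3) = (4*(-5 + 16 - 16) - 20)*(-1/162) + 35*(3/76) = (4*(-5) - 20)*(-1/162) + 105/76 = (-20 - 20)*(-1/162) + 105/76 = -40*(-1/162) + 105/76 = 20/81 + 105/76 = 10025/6156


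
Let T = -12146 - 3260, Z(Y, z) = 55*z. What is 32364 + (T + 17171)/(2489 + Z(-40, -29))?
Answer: 28935181/894 ≈ 32366.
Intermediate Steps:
T = -15406
32364 + (T + 17171)/(2489 + Z(-40, -29)) = 32364 + (-15406 + 17171)/(2489 + 55*(-29)) = 32364 + 1765/(2489 - 1595) = 32364 + 1765/894 = 28935181/894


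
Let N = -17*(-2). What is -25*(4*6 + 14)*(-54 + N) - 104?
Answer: 18896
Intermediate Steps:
N = 34
-25*(4*6 + 14)*(-54 + N) - 104 = -25*(4*6 + 14)*(-54 + 34) - 104 = -25*(24 + 14)*(-20) - 104 = -950*(-20) - 104 = -25*(-760) - 104 = 19000 - 104 = 18896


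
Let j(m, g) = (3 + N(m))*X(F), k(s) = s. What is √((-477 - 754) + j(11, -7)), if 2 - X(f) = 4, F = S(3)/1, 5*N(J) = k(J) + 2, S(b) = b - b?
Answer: I*√31055/5 ≈ 35.245*I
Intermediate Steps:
S(b) = 0
N(J) = ⅖ + J/5 (N(J) = (J + 2)/5 = (2 + J)/5 = ⅖ + J/5)
F = 0 (F = 0/1 = 0*1 = 0)
X(f) = -2 (X(f) = 2 - 1*4 = 2 - 4 = -2)
j(m, g) = -34/5 - 2*m/5 (j(m, g) = (3 + (⅖ + m/5))*(-2) = (17/5 + m/5)*(-2) = -34/5 - 2*m/5)
√((-477 - 754) + j(11, -7)) = √((-477 - 754) + (-34/5 - ⅖*11)) = √(-1231 + (-34/5 - 22/5)) = √(-1231 - 56/5) = √(-6211/5) = I*√31055/5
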